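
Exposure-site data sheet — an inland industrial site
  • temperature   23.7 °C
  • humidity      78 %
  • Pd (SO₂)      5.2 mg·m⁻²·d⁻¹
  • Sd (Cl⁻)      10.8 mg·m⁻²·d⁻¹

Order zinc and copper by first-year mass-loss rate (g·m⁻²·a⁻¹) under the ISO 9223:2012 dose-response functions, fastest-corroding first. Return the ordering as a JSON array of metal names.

["copper", "zinc"]

zinc: T>10 °C ⇒ hinge -0.071·(23.7−10) = -0.9727
  sulphur-dioxide contribution → 0.3643 μm/a
  chloride contribution → 0.9506 μm/a
  ⇒ r_corr(zinc) = 1.315 μm/a
  mass loss = 1.315 μm/a × 7.14 g/cm³ = 9.388 g·m⁻²·a⁻¹
copper: f(T) = -0.080·(T−10) [T>10 °C] = -1.0960
  sulphur-dioxide contribution → 0.2711 μm/a
  chloride contribution → 1.032 μm/a
  total first-year rate 1.303 μm/a
  mass loss = 1.303 μm/a × 8.96 g/cm³ = 11.67 g·m⁻²·a⁻¹
Ordering by g·m⁻²·a⁻¹: copper (11.7) > zinc (9.39)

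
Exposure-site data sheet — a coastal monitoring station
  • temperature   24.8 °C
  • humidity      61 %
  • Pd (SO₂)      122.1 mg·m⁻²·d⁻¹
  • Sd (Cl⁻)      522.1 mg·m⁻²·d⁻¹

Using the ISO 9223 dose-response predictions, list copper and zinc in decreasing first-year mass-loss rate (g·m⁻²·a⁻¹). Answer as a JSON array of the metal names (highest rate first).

["zinc", "copper"]

copper: temperature factor f = -0.080·(14.8) = -1.1840
  Pd branch = 0.0053·Pd^0.26·e^(0.059·RH+f) = 0.2068 μm/a
  Cl⁻ term: 0.01025·522.1^0.27·exp(0.036·61+0.049·24.8) = 1.683
  r_corr = 0.2068 + 1.683 = 1.889 μm/a
  mass loss = 1.889 μm/a × 8.96 g/cm³ = 16.93 g·m⁻²·a⁻¹
zinc: temperature factor f = -0.071·(14.8) = -1.0508
  SO₂ term: 0.0129·122.1^0.44·exp(0.046·61-1.0508) = 0.618
  Cl⁻ term: 0.0175·522.1^0.57·exp(0.008·61+0.085·24.8) = 8.31
  r_corr = 0.618 + 8.31 = 8.928 μm/a
  mass loss = 8.928 μm/a × 7.14 g/cm³ = 63.74 g·m⁻²·a⁻¹
Ordering by g·m⁻²·a⁻¹: zinc (63.7) > copper (16.9)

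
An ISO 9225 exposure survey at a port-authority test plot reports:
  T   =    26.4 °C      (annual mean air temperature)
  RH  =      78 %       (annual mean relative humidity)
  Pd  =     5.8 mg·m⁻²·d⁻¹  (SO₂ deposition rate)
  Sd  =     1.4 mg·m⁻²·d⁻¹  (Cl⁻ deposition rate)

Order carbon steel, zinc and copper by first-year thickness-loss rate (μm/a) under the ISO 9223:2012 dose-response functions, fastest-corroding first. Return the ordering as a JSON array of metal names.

carbon steel: temperature factor f = -0.054·(16.4) = -0.8856
  Pd branch = 1.77·Pd^0.52·e^(0.02·RH+f) = 8.667 μm/a
  Cl⁻ term: 0.102·1.4^0.62·exp(0.033·78+0.04·26.4) = 4.739
  sum: 8.667 + 4.739 → r_corr = 13.41 μm/a
zinc: T>10 °C ⇒ hinge -0.071·(26.4−10) = -1.1644
  Pd branch = 0.0129·Pd^0.44·e^(0.046·RH+f) = 0.3155 μm/a
  Sd branch = 0.0175·Sd^0.57·e^(0.008·RH+0.085·T) = 0.3732 μm/a
  sum: 0.3155 + 0.3732 → r_corr = 0.6887 μm/a
copper: temperature factor f = -0.080·(16.4) = -1.3120
  Pd branch = 0.0053·Pd^0.26·e^(0.059·RH+f) = 0.2247 μm/a
  Sd branch = 0.01025·Sd^0.27·e^(0.036·RH+0.049·T) = 0.6784 μm/a
  sum: 0.2247 + 0.6784 → r_corr = 0.9031 μm/a
Ordering by μm/a: carbon steel (13.4) > copper (0.903) > zinc (0.689)

["carbon steel", "copper", "zinc"]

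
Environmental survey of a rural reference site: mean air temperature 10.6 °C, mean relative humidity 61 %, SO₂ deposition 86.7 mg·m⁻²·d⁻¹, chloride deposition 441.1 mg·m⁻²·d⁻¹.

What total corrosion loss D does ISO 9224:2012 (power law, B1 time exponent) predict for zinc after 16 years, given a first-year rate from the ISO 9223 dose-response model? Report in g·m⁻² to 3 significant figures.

D(16) = 253 g·m⁻²

zinc: f(T) = -0.071·(T−10) [T>10 °C] = -0.0426
  Pd branch = 0.0129·Pd^0.44·e^(0.046·RH+f) = 1.457 μm/a
  Cl⁻ term: 0.0175·441.1^0.57·exp(0.008·61+0.085·10.6) = 2.258
  sum: 1.457 + 2.258 → r_corr = 3.715 μm/a
Power-law: D(16) = r_corr · 16^0.813
  D(16) = 3.715 × 16^0.813 = 3.715 × 9.527 = 35.39 μm
  Mass loss = 35.39 μm × 7.14 g/cm³ = 252.7 g·m⁻²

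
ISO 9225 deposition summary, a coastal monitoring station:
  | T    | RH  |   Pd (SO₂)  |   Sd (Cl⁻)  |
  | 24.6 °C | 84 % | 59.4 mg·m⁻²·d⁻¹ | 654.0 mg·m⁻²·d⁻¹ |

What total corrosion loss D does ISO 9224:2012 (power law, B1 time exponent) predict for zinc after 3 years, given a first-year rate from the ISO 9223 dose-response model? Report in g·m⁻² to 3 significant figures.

zinc: temperature factor f = -0.071·(14.6) = -1.0366
  Pd branch = 0.0129·Pd^0.44·e^(0.046·RH+f) = 1.315 μm/a
  Cl⁻ term: 0.0175·654.0^0.57·exp(0.008·84+0.085·24.6) = 11.17
  sum: 1.315 + 11.17 → r_corr = 12.48 μm/a
Power-law: D(3) = r_corr · 3^0.813
  D(3) = 12.48 × 3^0.813 = 12.48 × 2.443 = 30.49 μm
  Mass loss = 30.49 μm × 7.14 g/cm³ = 217.7 g·m⁻²

D(3) = 218 g·m⁻²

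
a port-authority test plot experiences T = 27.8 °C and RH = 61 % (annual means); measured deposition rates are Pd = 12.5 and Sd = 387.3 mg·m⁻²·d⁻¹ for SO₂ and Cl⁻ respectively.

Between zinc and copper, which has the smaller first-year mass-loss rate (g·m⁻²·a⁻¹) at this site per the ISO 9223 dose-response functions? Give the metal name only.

zinc: T>10 °C ⇒ hinge -0.071·(27.8−10) = -1.2638
  SO₂ term: 0.0129·12.5^0.44·exp(0.046·61-1.2638) = 0.1832
  Sd branch = 0.0175·Sd^0.57·e^(0.008·RH+0.085·T) = 9.045 μm/a
  sum: 0.1832 + 9.045 → r_corr = 9.228 μm/a
  mass loss = 9.228 μm/a × 7.14 g/cm³ = 65.89 g·m⁻²·a⁻¹
copper: T>10 °C ⇒ hinge -0.080·(27.8−10) = -1.4240
  Pd branch = 0.0053·Pd^0.26·e^(0.059·RH+f) = 0.08996 μm/a
  Cl⁻ term: 0.01025·387.3^0.27·exp(0.036·61+0.049·27.8) = 1.798
  sum: 0.08996 + 1.798 → r_corr = 1.888 μm/a
  mass loss = 1.888 μm/a × 8.96 g/cm³ = 16.92 g·m⁻²·a⁻¹
Ordering by g·m⁻²·a⁻¹: zinc (65.9) > copper (16.9)

copper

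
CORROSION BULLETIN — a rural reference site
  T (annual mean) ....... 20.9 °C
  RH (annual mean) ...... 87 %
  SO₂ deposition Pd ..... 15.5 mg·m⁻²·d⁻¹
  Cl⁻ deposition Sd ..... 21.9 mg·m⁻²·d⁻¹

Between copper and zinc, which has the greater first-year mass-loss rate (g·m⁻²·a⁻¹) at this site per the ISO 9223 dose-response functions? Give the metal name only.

copper

copper: f(T) = -0.080·(T−10) [T>10 °C] = -0.8720
  sulphur-dioxide contribution → 0.7661 μm/a
  chloride contribution → 1.505 μm/a
  ⇒ r_corr(copper) = 2.271 μm/a
  mass loss = 2.271 μm/a × 8.96 g/cm³ = 20.35 g·m⁻²·a⁻¹
zinc: temperature factor f = -0.071·(10.9) = -0.7739
  sulphur-dioxide contribution → 1.087 μm/a
  chloride contribution → 1.205 μm/a
  total first-year rate 2.292 μm/a
  mass loss = 2.292 μm/a × 7.14 g/cm³ = 16.36 g·m⁻²·a⁻¹
Ordering by g·m⁻²·a⁻¹: copper (20.4) > zinc (16.4)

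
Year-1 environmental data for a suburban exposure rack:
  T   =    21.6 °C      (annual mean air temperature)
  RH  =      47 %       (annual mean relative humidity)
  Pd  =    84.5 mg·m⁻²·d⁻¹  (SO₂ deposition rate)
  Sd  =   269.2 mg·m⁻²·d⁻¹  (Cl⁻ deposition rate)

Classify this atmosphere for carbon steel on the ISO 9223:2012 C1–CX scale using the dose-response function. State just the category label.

C4

carbon steel: temperature factor f = -0.054·(11.6) = -0.6264
  sulphur-dioxide contribution → 24.33 μm/a
  chloride contribution → 36.65 μm/a
  total first-year rate 60.98 μm/a
ISO 9223 Table 2 (carbon steel): 50 < 61 ≤ 80 μm/a ⇒ C4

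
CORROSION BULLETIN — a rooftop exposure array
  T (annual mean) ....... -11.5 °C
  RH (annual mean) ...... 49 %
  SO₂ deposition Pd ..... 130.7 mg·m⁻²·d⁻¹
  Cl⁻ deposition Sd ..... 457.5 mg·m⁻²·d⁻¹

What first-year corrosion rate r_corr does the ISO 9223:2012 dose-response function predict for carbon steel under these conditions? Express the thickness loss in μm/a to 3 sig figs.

carbon steel: temperature factor f = +0.150·(-21.5) = -3.2250
  SO₂ term: 1.77·130.7^0.52·exp(0.02·49-3.2250) = 2.363
  Cl⁻ term: 0.102·457.5^0.62·exp(0.033·49+0.04·-11.5) = 14.47
  sum: 2.363 + 14.47 → r_corr = 16.83 μm/a

r_corr = 16.8 μm/a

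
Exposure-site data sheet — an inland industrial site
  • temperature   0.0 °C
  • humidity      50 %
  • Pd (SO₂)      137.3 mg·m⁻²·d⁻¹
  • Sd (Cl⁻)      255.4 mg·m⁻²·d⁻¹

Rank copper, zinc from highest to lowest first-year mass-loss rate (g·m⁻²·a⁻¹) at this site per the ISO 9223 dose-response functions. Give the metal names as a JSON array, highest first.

copper: temperature factor f = +0.126·(-10.0) = -1.2600
  sulphur-dioxide contribution → 0.1033 μm/a
  chloride contribution → 0.277 μm/a
  total first-year rate 0.3802 μm/a
  mass loss = 0.3802 μm/a × 8.96 g/cm³ = 3.407 g·m⁻²·a⁻¹
zinc: f(T) = +0.038·(T−10) [T≤10 °C] = -0.3800
  sulphur-dioxide contribution → 0.7674 μm/a
  chloride contribution → 0.615 μm/a
  ⇒ r_corr(zinc) = 1.382 μm/a
  mass loss = 1.382 μm/a × 7.14 g/cm³ = 9.87 g·m⁻²·a⁻¹
Ordering by g·m⁻²·a⁻¹: zinc (9.87) > copper (3.41)

["zinc", "copper"]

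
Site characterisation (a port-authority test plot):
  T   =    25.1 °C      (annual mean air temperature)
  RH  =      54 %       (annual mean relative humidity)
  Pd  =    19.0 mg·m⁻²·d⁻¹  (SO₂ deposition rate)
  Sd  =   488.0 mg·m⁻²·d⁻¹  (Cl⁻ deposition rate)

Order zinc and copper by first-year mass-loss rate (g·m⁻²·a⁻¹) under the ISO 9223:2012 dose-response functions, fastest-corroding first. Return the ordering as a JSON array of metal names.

["zinc", "copper"]

zinc: temperature factor f = -0.071·(15.1) = -1.0721
  sulphur-dioxide contribution → 0.1934 μm/a
  chloride contribution → 7.756 μm/a
  ⇒ r_corr(zinc) = 7.949 μm/a
  mass loss = 7.949 μm/a × 7.14 g/cm³ = 56.76 g·m⁻²·a⁻¹
copper: f(T) = -0.080·(T−10) [T>10 °C] = -1.2080
  sulphur-dioxide contribution → 0.08237 μm/a
  chloride contribution → 1.303 μm/a
  total first-year rate 1.386 μm/a
  mass loss = 1.386 μm/a × 8.96 g/cm³ = 12.41 g·m⁻²·a⁻¹
Ordering by g·m⁻²·a⁻¹: zinc (56.8) > copper (12.4)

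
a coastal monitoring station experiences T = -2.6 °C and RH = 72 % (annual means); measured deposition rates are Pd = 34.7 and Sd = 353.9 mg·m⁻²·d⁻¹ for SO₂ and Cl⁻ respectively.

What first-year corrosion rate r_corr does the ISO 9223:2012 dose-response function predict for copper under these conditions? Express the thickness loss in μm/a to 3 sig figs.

copper: f(T) = +0.126·(T−10) [T≤10 °C] = -1.5876
  sulphur-dioxide contribution → 0.1906 μm/a
  chloride contribution → 0.5879 μm/a
  total first-year rate 0.7785 μm/a

r_corr = 0.778 μm/a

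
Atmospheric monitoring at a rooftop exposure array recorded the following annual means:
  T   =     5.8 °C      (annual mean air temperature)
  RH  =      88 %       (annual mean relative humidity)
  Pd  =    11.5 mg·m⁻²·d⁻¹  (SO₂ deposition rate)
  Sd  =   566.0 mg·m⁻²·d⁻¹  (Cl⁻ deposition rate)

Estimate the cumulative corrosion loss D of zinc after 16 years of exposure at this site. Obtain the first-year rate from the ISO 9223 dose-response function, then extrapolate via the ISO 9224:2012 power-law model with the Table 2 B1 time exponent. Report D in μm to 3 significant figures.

D(16) = 38.0 μm

zinc: temperature factor f = +0.038·(-4.2) = -0.1596
  sulphur-dioxide contribution → 1.845 μm/a
  chloride contribution → 2.148 μm/a
  total first-year rate 3.993 μm/a
Long-term exponent b (ISO 9224 Table 2, B1) = 0.813
  D(16) = 3.993 × 16^0.813 = 3.993 × 9.527 = 38.04 μm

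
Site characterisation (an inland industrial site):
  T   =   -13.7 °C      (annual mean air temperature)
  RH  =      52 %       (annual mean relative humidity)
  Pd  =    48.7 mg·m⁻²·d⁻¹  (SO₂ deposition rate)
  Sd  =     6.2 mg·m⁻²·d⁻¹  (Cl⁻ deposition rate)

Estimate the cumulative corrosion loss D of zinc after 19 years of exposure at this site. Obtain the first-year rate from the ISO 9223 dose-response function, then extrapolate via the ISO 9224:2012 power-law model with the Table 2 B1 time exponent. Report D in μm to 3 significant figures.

zinc: T≤10 °C ⇒ hinge +0.038·(-13.7−10) = -0.9006
  sulphur-dioxide contribution → 0.3168 μm/a
  chloride contribution → 0.02342 μm/a
  total first-year rate 0.3402 μm/a
ISO 9224: D(t) = r_corr · t^b with b = 0.813 (zinc, B1)
  D(19) = 0.3402 × 19^0.813 = 0.3402 × 10.96 = 3.727 μm

D(19) = 3.73 μm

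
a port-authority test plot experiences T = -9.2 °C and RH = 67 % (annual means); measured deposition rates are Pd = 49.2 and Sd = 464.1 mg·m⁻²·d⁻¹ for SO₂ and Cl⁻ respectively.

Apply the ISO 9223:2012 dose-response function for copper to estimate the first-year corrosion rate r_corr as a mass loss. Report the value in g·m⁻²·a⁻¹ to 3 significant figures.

r_corr = 4.03 g·m⁻²·a⁻¹

copper: T≤10 °C ⇒ hinge +0.126·(-9.2−10) = -2.4192
  SO₂ term: 0.0053·49.2^0.26·exp(0.059·67-2.4192) = 0.06766
  Sd branch = 0.01025·Sd^0.27·e^(0.036·RH+0.049·T) = 0.3823 μm/a
  sum: 0.06766 + 0.3823 → r_corr = 0.45 μm/a
Convert to mass loss: 0.45 μm/a × 8.96 g/cm³ = 4.032 g·m⁻²·a⁻¹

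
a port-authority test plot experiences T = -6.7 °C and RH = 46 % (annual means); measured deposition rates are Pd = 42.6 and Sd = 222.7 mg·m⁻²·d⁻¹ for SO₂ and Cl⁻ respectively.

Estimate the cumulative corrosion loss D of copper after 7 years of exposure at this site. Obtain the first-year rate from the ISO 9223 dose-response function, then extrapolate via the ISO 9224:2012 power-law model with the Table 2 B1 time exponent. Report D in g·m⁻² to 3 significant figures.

D(7) = 6.31 g·m⁻²

copper: T≤10 °C ⇒ hinge +0.126·(-6.7−10) = -2.1042
  Pd branch = 0.0053·Pd^0.26·e^(0.059·RH+f) = 0.02587 μm/a
  Sd branch = 0.01025·Sd^0.27·e^(0.036·RH+0.049·T) = 0.1664 μm/a
  r_corr = 0.02587 + 0.1664 = 0.1923 μm/a
ISO 9224: D(t) = r_corr · t^b with b = 0.667 (copper, B1)
  D(7) = 0.1923 × 7^0.667 = 0.1923 × 3.662 = 0.7041 μm
  Mass loss = 0.7041 μm × 8.96 g/cm³ = 6.309 g·m⁻²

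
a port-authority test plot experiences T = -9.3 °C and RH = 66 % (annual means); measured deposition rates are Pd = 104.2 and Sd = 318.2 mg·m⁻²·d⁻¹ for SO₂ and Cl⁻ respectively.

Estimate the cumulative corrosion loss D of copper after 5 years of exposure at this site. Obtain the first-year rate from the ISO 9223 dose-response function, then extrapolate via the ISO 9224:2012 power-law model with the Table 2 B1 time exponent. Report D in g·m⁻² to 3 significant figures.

copper: temperature factor f = +0.126·(-19.3) = -2.4318
  SO₂ term: 0.0053·104.2^0.26·exp(0.059·66-2.4318) = 0.07655
  Sd branch = 0.01025·Sd^0.27·e^(0.036·RH+0.049·T) = 0.3315 μm/a
  sum: 0.07655 + 0.3315 → r_corr = 0.408 μm/a
Power-law: D(5) = r_corr · 5^0.667
  D(5) = 0.408 × 5^0.667 = 0.408 × 2.926 = 1.194 μm
  Mass loss = 1.194 μm × 8.96 g/cm³ = 10.7 g·m⁻²

D(5) = 10.7 g·m⁻²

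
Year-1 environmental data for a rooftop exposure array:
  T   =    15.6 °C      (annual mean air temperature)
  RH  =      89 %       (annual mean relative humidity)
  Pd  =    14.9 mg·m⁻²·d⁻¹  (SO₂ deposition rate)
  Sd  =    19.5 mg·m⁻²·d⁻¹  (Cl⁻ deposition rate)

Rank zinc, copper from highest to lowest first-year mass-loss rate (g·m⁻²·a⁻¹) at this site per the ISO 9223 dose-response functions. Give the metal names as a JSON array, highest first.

zinc: temperature factor f = -0.071·(5.6) = -0.3976
  SO₂ term: 0.0129·14.9^0.44·exp(0.046·89-0.3976) = 1.707
  Sd branch = 0.0175·Sd^0.57·e^(0.008·RH+0.085·T) = 0.7302 μm/a
  r_corr = 1.707 + 0.7302 = 2.437 μm/a
  mass loss = 2.437 μm/a × 7.14 g/cm³ = 17.4 g·m⁻²·a⁻¹
copper: temperature factor f = -0.080·(5.6) = -0.4480
  SO₂ term: 0.0053·14.9^0.26·exp(0.059·89-0.4480) = 1.304
  Cl⁻ term: 0.01025·19.5^0.27·exp(0.036·89+0.049·15.6) = 1.209
  r_corr = 1.304 + 1.209 = 2.513 μm/a
  mass loss = 2.513 μm/a × 8.96 g/cm³ = 22.52 g·m⁻²·a⁻¹
Ordering by g·m⁻²·a⁻¹: copper (22.5) > zinc (17.4)

["copper", "zinc"]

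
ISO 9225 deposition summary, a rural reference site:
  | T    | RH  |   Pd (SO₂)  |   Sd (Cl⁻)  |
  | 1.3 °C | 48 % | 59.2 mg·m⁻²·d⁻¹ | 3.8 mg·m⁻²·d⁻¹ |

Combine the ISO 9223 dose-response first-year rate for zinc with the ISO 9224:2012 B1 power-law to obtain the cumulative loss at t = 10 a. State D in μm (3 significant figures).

zinc: temperature factor f = +0.038·(-8.7) = -0.3306
  Pd branch = 0.0129·Pd^0.44·e^(0.046·RH+f) = 0.5079 μm/a
  Cl⁻ term: 0.0175·3.8^0.57·exp(0.008·48+0.085·1.3) = 0.06141
  r_corr = 0.5079 + 0.06141 = 0.5693 μm/a
Long-term exponent b (ISO 9224 Table 2, B1) = 0.813
  D(10) = 0.5693 × 10^0.813 = 0.5693 × 6.501 = 3.701 μm

D(10) = 3.70 μm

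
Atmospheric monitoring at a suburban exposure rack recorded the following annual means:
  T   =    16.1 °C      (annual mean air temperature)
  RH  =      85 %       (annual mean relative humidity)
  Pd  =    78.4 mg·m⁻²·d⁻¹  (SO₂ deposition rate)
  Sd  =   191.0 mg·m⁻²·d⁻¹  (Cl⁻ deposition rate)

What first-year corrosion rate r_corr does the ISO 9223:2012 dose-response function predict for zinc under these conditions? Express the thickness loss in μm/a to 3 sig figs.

zinc: temperature factor f = -0.071·(6.1) = -0.4331
  Pd branch = 0.0129·Pd^0.44·e^(0.046·RH+f) = 2.845 μm/a
  Sd branch = 0.0175·Sd^0.57·e^(0.008·RH+0.085·T) = 2.709 μm/a
  sum: 2.845 + 2.709 → r_corr = 5.554 μm/a

r_corr = 5.55 μm/a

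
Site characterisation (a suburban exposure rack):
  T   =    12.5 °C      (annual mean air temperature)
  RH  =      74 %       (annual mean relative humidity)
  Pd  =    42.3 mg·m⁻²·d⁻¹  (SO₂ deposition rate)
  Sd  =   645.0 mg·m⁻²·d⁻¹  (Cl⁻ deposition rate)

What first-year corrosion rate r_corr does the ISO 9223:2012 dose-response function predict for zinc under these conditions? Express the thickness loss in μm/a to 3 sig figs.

zinc: temperature factor f = -0.071·(2.5) = -0.1775
  Pd branch = 0.0129·Pd^0.44·e^(0.046·RH+f) = 1.688 μm/a
  Sd branch = 0.0175·Sd^0.57·e^(0.008·RH+0.085·T) = 3.656 μm/a
  sum: 1.688 + 3.656 → r_corr = 5.344 μm/a

r_corr = 5.34 μm/a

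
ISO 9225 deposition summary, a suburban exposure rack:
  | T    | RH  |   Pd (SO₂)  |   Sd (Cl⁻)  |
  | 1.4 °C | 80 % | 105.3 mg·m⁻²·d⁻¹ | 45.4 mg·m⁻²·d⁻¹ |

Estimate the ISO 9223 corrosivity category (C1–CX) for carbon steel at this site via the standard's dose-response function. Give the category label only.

carbon steel: f(T) = +0.150·(T−10) [T≤10 °C] = -1.2900
  Pd branch = 1.77·Pd^0.52·e^(0.02·RH+f) = 27.18 μm/a
  Sd branch = 0.102·Sd^0.62·e^(0.033·RH+0.04·T) = 16.1 μm/a
  r_corr = 27.18 + 16.1 = 43.28 μm/a
43.3 μm/a falls in (25, 50] for carbon steel → category C3

C3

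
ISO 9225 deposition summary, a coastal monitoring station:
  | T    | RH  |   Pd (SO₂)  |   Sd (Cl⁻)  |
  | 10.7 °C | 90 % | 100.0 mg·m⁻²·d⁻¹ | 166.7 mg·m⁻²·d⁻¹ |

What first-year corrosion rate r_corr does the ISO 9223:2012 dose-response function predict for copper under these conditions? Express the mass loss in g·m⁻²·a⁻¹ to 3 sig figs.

r_corr = 45.9 g·m⁻²·a⁻¹

copper: temperature factor f = -0.080·(0.7) = -0.0560
  Pd branch = 0.0053·Pd^0.26·e^(0.059·RH+f) = 3.358 μm/a
  Sd branch = 0.01025·Sd^0.27·e^(0.036·RH+0.049·T) = 1.76 μm/a
  r_corr = 3.358 + 1.76 = 5.118 μm/a
Convert to mass loss: 5.118 μm/a × 8.96 g/cm³ = 45.85 g·m⁻²·a⁻¹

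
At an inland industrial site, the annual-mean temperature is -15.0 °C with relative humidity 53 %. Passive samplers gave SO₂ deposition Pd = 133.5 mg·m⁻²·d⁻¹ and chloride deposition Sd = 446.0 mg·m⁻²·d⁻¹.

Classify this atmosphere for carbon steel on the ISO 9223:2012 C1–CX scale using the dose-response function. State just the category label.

C2

carbon steel: f(T) = +0.150·(T−10) [T≤10 °C] = -3.7500
  Pd branch = 1.77·Pd^0.52·e^(0.02·RH+f) = 1.531 μm/a
  Sd branch = 0.102·Sd^0.62·e^(0.033·RH+0.04·T) = 14.13 μm/a
  sum: 1.531 + 14.13 → r_corr = 15.66 μm/a
ISO 9223 Table 2 (carbon steel): 1.3 < 15.7 ≤ 25 μm/a ⇒ C2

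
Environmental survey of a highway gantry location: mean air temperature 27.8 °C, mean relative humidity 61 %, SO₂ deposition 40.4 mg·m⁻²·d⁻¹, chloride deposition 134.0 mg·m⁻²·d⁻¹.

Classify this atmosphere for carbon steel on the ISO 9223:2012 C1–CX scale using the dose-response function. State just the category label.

C4

carbon steel: temperature factor f = -0.054·(17.8) = -0.9612
  Pd branch = 1.77·Pd^0.52·e^(0.02·RH+f) = 15.69 μm/a
  Cl⁻ term: 0.102·134.0^0.62·exp(0.033·61+0.04·27.8) = 48.37
  sum: 15.69 + 48.37 → r_corr = 64.06 μm/a
64.1 μm/a falls in (50, 80] for carbon steel → category C4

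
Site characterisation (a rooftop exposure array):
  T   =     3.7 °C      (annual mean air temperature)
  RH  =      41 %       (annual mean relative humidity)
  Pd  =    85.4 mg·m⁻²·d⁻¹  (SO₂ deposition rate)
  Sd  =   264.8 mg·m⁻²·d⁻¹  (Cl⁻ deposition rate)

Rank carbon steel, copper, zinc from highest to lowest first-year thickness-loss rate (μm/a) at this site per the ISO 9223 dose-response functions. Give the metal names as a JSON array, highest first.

carbon steel: temperature factor f = +0.150·(-6.3) = -0.9450
  Pd branch = 1.77·Pd^0.52·e^(0.02·RH+f) = 15.78 μm/a
  Cl⁻ term: 0.102·264.8^0.62·exp(0.033·41+0.04·3.7) = 14.54
  r_corr = 15.78 + 14.54 = 30.32 μm/a
copper: f(T) = +0.126·(T−10) [T≤10 °C] = -0.7938
  Pd branch = 0.0053·Pd^0.26·e^(0.059·RH+f) = 0.08556 μm/a
  Sd branch = 0.01025·Sd^0.27·e^(0.036·RH+0.049·T) = 0.2425 μm/a
  sum: 0.08556 + 0.2425 → r_corr = 0.328 μm/a
zinc: f(T) = +0.038·(T−10) [T≤10 °C] = -0.2394
  SO₂ term: 0.0129·85.4^0.44·exp(0.046·41-0.2394) = 0.4737
  Cl⁻ term: 0.0175·264.8^0.57·exp(0.008·41+0.085·3.7) = 0.8001
  sum: 0.4737 + 0.8001 → r_corr = 1.274 μm/a
Ordering by μm/a: carbon steel (30.3) > zinc (1.27) > copper (0.328)

["carbon steel", "zinc", "copper"]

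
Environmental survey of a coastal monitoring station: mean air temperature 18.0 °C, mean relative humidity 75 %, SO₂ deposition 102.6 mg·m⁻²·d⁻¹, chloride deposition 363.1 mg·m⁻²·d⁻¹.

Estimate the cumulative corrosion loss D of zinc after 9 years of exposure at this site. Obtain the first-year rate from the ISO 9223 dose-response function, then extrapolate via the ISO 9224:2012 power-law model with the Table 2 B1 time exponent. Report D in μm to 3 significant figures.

zinc: f(T) = -0.071·(T−10) [T>10 °C] = -0.5680
  SO₂ term: 0.0129·102.6^0.44·exp(0.046·75-0.5680) = 1.767
  Cl⁻ term: 0.0175·363.1^0.57·exp(0.008·75+0.085·18.0) = 4.239
  r_corr = 1.767 + 4.239 = 6.006 μm/a
ISO 9224: D(t) = r_corr · t^b with b = 0.813 (zinc, B1)
  D(9) = 6.006 × 9^0.813 = 6.006 × 5.968 = 35.84 μm

D(9) = 35.8 μm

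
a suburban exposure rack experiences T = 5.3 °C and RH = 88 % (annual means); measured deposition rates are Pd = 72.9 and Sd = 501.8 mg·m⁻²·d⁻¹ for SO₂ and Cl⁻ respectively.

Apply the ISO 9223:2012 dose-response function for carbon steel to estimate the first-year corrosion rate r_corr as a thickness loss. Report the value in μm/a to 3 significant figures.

r_corr = 156 μm/a

carbon steel: T≤10 °C ⇒ hinge +0.150·(5.3−10) = -0.7050
  SO₂ term: 1.77·72.9^0.52·exp(0.02·88-0.7050) = 47.29
  Cl⁻ term: 0.102·501.8^0.62·exp(0.033·88+0.04·5.3) = 108.7
  sum: 47.29 + 108.7 → r_corr = 156 μm/a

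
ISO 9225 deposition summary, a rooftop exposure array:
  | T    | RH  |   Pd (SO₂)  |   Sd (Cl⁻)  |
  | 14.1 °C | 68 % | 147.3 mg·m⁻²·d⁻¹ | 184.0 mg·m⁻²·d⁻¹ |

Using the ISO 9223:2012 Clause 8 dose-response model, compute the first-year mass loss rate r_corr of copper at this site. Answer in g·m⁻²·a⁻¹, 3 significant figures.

r_corr = 15.6 g·m⁻²·a⁻¹

copper: temperature factor f = -0.080·(4.1) = -0.3280
  sulphur-dioxide contribution → 0.7726 μm/a
  chloride contribution → 0.967 μm/a
  ⇒ r_corr(copper) = 1.74 μm/a
Convert to mass loss: 1.74 μm/a × 8.96 g/cm³ = 15.59 g·m⁻²·a⁻¹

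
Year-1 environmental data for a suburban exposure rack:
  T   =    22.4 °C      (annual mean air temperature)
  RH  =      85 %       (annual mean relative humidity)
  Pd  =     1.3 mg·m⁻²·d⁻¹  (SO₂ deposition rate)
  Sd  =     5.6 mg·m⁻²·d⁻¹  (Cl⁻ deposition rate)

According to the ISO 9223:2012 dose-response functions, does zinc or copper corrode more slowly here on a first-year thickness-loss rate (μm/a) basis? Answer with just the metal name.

zinc

zinc: f(T) = -0.071·(T−10) [T>10 °C] = -0.8804
  Pd branch = 0.0129·Pd^0.44·e^(0.046·RH+f) = 0.2995 μm/a
  Sd branch = 0.0175·Sd^0.57·e^(0.008·RH+0.085·T) = 0.619 μm/a
  sum: 0.2995 + 0.619 → r_corr = 0.9186 μm/a
copper: T>10 °C ⇒ hinge -0.080·(22.4−10) = -0.9920
  Pd branch = 0.0053·Pd^0.26·e^(0.059·RH+f) = 0.317 μm/a
  Cl⁻ term: 0.01025·5.6^0.27·exp(0.036·85+0.049·22.4) = 1.043
  r_corr = 0.317 + 1.043 = 1.36 μm/a
Ordering by μm/a: copper (1.36) > zinc (0.919)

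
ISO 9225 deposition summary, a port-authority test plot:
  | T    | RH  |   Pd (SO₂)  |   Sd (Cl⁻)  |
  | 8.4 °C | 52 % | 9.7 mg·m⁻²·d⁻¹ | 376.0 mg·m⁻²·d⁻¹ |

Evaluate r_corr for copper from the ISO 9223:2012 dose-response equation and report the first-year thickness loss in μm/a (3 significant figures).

copper: temperature factor f = +0.126·(-1.6) = -0.2016
  SO₂ term: 0.0053·9.7^0.26·exp(0.059·52-0.2016) = 0.1682
  Sd branch = 0.01025·Sd^0.27·e^(0.036·RH+0.049·T) = 0.4986 μm/a
  sum: 0.1682 + 0.4986 → r_corr = 0.6668 μm/a

r_corr = 0.667 μm/a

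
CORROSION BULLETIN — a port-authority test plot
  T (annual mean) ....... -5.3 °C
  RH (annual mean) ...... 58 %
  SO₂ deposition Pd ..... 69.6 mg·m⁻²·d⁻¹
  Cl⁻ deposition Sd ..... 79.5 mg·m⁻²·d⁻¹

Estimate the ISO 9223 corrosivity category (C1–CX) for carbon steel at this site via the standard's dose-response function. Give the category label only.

C2

carbon steel: f(T) = +0.150·(T−10) [T≤10 °C] = -2.2950
  SO₂ term: 1.77·69.6^0.52·exp(0.02·58-2.2950) = 5.167
  Sd branch = 0.102·Sd^0.62·e^(0.033·RH+0.04·T) = 8.433 μm/a
  r_corr = 5.167 + 8.433 = 13.6 μm/a
Category bounds: 1.3…25 μm/a bracket r_corr ⇒ C2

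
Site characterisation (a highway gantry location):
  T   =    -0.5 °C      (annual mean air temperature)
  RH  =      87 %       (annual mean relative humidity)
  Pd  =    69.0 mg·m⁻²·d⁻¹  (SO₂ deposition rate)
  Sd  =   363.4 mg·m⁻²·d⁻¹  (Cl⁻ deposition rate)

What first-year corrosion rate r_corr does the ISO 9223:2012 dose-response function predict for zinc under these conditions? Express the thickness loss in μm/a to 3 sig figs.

zinc: T≤10 °C ⇒ hinge +0.038·(-0.5−10) = -0.3990
  Pd branch = 0.0129·Pd^0.44·e^(0.046·RH+f) = 3.051 μm/a
  Sd branch = 0.0175·Sd^0.57·e^(0.008·RH+0.085·T) = 0.9689 μm/a
  sum: 3.051 + 0.9689 → r_corr = 4.02 μm/a

r_corr = 4.02 μm/a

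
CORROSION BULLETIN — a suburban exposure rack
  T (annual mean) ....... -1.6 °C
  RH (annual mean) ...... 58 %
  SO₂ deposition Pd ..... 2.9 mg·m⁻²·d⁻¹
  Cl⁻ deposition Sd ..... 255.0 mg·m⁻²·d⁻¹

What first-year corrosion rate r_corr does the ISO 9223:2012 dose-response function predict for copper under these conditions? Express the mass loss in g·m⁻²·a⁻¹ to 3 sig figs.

copper: f(T) = +0.126·(T−10) [T≤10 °C] = -1.4616
  SO₂ term: 0.0053·2.9^0.26·exp(0.059·58-1.4616) = 0.04965
  Sd branch = 0.01025·Sd^0.27·e^(0.036·RH+0.049·T) = 0.3414 μm/a
  r_corr = 0.04965 + 0.3414 = 0.391 μm/a
Convert to mass loss: 0.391 μm/a × 8.96 g/cm³ = 3.504 g·m⁻²·a⁻¹

r_corr = 3.50 g·m⁻²·a⁻¹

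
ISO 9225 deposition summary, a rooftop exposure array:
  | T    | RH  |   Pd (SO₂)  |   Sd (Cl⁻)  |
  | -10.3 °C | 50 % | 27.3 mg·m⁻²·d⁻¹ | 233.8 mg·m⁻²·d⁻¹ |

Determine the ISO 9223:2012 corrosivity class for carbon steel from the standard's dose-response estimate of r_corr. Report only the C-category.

C2

carbon steel: f(T) = +0.150·(T−10) [T≤10 °C] = -3.0450
  Pd branch = 1.77·Pd^0.52·e^(0.02·RH+f) = 1.278 μm/a
  Cl⁻ term: 0.102·233.8^0.62·exp(0.033·50+0.04·-10.3) = 10.35
  r_corr = 1.278 + 10.35 = 11.63 μm/a
ISO 9223 Table 2 (carbon steel): 1.3 < 11.6 ≤ 25 μm/a ⇒ C2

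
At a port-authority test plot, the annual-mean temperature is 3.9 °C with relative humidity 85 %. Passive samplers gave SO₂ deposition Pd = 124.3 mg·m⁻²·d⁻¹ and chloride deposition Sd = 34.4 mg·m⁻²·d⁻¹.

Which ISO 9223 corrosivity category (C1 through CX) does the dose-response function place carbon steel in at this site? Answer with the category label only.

C4

carbon steel: T≤10 °C ⇒ hinge +0.150·(3.9−10) = -0.9150
  Pd branch = 1.77·Pd^0.52·e^(0.02·RH+f) = 47.65 μm/a
  Cl⁻ term: 0.102·34.4^0.62·exp(0.033·85+0.04·3.9) = 17.67
  r_corr = 47.65 + 17.67 = 65.31 μm/a
65.3 μm/a falls in (50, 80] for carbon steel → category C4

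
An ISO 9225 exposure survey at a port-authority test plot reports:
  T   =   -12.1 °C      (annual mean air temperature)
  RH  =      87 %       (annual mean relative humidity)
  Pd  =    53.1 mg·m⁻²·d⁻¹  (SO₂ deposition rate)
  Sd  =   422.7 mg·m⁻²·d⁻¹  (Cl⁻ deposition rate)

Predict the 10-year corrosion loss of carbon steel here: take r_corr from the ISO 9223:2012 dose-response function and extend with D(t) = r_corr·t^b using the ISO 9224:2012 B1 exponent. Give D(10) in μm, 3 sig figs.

carbon steel: f(T) = +0.150·(T−10) [T≤10 °C] = -3.3150
  Pd branch = 1.77·Pd^0.52·e^(0.02·RH+f) = 2.891 μm/a
  Sd branch = 0.102·Sd^0.62·e^(0.033·RH+0.04·T) = 47.14 μm/a
  sum: 2.891 + 47.14 → r_corr = 50.03 μm/a
Long-term exponent b (ISO 9224 Table 2, B1) = 0.523
  D(10) = 50.03 × 10^0.523 = 50.03 × 3.334 = 166.8 μm

D(10) = 167 μm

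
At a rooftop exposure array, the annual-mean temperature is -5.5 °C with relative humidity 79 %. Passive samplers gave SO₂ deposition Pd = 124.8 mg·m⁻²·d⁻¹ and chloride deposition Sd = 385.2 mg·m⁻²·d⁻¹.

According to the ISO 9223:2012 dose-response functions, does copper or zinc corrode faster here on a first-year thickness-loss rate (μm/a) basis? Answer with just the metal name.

copper: f(T) = +0.126·(T−10) [T≤10 °C] = -1.9530
  Pd branch = 0.0053·Pd^0.26·e^(0.059·RH+f) = 0.2788 μm/a
  Cl⁻ term: 0.01025·385.2^0.27·exp(0.036·79+0.049·-5.5) = 0.6714
  r_corr = 0.2788 + 0.6714 = 0.9502 μm/a
zinc: f(T) = +0.038·(T−10) [T≤10 °C] = -0.5890
  SO₂ term: 0.0129·124.8^0.44·exp(0.046·79-0.5890) = 2.266
  Sd branch = 0.0175·Sd^0.57·e^(0.008·RH+0.085·T) = 0.6142 μm/a
  r_corr = 2.266 + 0.6142 = 2.881 μm/a
Ordering by μm/a: zinc (2.88) > copper (0.95)

zinc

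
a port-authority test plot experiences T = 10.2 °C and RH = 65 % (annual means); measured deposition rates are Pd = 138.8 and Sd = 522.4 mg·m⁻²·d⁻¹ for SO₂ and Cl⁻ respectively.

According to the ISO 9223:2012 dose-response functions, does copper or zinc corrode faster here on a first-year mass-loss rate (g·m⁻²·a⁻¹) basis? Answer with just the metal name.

zinc

copper: temperature factor f = -0.080·(0.2) = -0.0160
  Pd branch = 0.0053·Pd^0.26·e^(0.059·RH+f) = 0.8707 μm/a
  Sd branch = 0.01025·Sd^0.27·e^(0.036·RH+0.049·T) = 0.9504 μm/a
  sum: 0.8707 + 0.9504 → r_corr = 1.821 μm/a
  mass loss = 1.821 μm/a × 8.96 g/cm³ = 16.32 g·m⁻²·a⁻¹
zinc: temperature factor f = -0.071·(0.2) = -0.0142
  SO₂ term: 0.0129·138.8^0.44·exp(0.046·65-0.0142) = 2.216
  Sd branch = 0.0175·Sd^0.57·e^(0.008·RH+0.085·T) = 2.481 μm/a
  r_corr = 2.216 + 2.481 = 4.697 μm/a
  mass loss = 4.697 μm/a × 7.14 g/cm³ = 33.54 g·m⁻²·a⁻¹
Ordering by g·m⁻²·a⁻¹: zinc (33.5) > copper (16.3)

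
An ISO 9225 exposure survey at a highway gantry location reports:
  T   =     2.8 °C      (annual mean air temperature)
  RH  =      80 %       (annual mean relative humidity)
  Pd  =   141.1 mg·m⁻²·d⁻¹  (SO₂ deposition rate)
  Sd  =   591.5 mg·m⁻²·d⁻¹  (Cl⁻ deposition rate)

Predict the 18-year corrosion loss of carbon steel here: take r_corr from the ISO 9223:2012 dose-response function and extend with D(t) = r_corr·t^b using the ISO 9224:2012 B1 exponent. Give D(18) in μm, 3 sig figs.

D(18) = 556 μm

carbon steel: temperature factor f = +0.150·(-7.2) = -1.0800
  Pd branch = 1.77·Pd^0.52·e^(0.02·RH+f) = 39.04 μm/a
  Cl⁻ term: 0.102·591.5^0.62·exp(0.033·80+0.04·2.8) = 83.64
  sum: 39.04 + 83.64 → r_corr = 122.7 μm/a
Long-term exponent b (ISO 9224 Table 2, B1) = 0.523
  D(18) = 122.7 × 18^0.523 = 122.7 × 4.534 = 556.3 μm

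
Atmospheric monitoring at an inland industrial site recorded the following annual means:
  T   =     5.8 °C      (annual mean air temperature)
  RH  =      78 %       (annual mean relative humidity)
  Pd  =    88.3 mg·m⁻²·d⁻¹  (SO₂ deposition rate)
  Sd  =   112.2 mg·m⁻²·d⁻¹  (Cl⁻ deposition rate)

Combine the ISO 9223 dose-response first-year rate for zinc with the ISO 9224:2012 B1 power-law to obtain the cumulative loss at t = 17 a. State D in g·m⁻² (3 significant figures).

zinc: f(T) = +0.038·(T−10) [T≤10 °C] = -0.1596
  SO₂ term: 0.0129·88.3^0.44·exp(0.046·78-0.1596) = 2.856
  Cl⁻ term: 0.0175·112.2^0.57·exp(0.008·78+0.085·5.8) = 0.7882
  r_corr = 2.856 + 0.7882 = 3.644 μm/a
Power-law: D(17) = r_corr · 17^0.813
  D(17) = 3.644 × 17^0.813 = 3.644 × 10.01 = 36.47 μm
  Mass loss = 36.47 μm × 7.14 g/cm³ = 260.4 g·m⁻²

D(17) = 260 g·m⁻²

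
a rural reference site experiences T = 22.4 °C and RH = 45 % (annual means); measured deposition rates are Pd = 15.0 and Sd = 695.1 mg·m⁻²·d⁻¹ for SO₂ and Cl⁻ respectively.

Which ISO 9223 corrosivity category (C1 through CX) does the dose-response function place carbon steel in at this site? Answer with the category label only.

carbon steel: f(T) = -0.054·(T−10) [T>10 °C] = -0.6696
  sulphur-dioxide contribution → 9.112 μm/a
  chloride contribution → 63.79 μm/a
  ⇒ r_corr(carbon steel) = 72.9 μm/a
72.9 μm/a falls in (50, 80] for carbon steel → category C4

C4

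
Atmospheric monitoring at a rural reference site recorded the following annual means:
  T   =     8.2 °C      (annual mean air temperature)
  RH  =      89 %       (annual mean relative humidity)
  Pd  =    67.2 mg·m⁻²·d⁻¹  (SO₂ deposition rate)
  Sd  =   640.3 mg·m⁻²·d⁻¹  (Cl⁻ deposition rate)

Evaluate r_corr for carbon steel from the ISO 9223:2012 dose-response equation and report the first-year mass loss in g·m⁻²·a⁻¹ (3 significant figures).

carbon steel: temperature factor f = +0.150·(-1.8) = -0.2700
  sulphur-dioxide contribution → 71.45 μm/a
  chloride contribution → 146.7 μm/a
  total first-year rate 218.2 μm/a
Convert to mass loss: 218.2 μm/a × 7.85 g/cm³ = 1713 g·m⁻²·a⁻¹

r_corr = 1.71e+03 g·m⁻²·a⁻¹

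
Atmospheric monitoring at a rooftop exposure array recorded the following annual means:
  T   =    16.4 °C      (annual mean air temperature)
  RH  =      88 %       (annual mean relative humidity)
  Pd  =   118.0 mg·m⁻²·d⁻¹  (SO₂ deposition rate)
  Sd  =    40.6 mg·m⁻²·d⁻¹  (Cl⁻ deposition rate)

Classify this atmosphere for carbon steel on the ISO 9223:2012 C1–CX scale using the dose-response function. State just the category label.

carbon steel: f(T) = -0.054·(T−10) [T>10 °C] = -0.3456
  SO₂ term: 1.77·118.0^0.52·exp(0.02·88-0.3456) = 87.02
  Sd branch = 0.102·Sd^0.62·e^(0.033·RH+0.04·T) = 35.64 μm/a
  sum: 87.02 + 35.64 → r_corr = 122.7 μm/a
ISO 9223 Table 2 (carbon steel): 80 < 123 ≤ 200 μm/a ⇒ C5

C5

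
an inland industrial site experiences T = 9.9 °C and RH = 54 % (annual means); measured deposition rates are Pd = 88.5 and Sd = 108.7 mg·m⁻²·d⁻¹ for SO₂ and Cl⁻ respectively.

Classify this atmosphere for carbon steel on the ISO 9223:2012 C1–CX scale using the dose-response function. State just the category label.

C4

carbon steel: T≤10 °C ⇒ hinge +0.150·(9.9−10) = -0.0150
  Pd branch = 1.77·Pd^0.52·e^(0.02·RH+f) = 52.83 μm/a
  Sd branch = 0.102·Sd^0.62·e^(0.033·RH+0.04·T) = 16.48 μm/a
  r_corr = 52.83 + 16.48 = 69.31 μm/a
Category bounds: 50…80 μm/a bracket r_corr ⇒ C4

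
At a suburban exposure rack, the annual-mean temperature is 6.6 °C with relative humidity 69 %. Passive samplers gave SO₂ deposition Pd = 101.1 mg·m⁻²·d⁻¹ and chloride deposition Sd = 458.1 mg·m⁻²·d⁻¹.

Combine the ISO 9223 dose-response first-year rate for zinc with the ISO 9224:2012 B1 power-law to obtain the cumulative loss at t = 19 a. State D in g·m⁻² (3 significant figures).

D(19) = 298 g·m⁻²

zinc: T≤10 °C ⇒ hinge +0.038·(6.6−10) = -0.1292
  Pd branch = 0.0129·Pd^0.44·e^(0.046·RH+f) = 2.065 μm/a
  Cl⁻ term: 0.0175·458.1^0.57·exp(0.008·69+0.085·6.6) = 1.75
  r_corr = 2.065 + 1.75 = 3.816 μm/a
ISO 9224: D(t) = r_corr · t^b with b = 0.813 (zinc, B1)
  D(19) = 3.816 × 19^0.813 = 3.816 × 10.96 = 41.81 μm
  Mass loss = 41.81 μm × 7.14 g/cm³ = 298.5 g·m⁻²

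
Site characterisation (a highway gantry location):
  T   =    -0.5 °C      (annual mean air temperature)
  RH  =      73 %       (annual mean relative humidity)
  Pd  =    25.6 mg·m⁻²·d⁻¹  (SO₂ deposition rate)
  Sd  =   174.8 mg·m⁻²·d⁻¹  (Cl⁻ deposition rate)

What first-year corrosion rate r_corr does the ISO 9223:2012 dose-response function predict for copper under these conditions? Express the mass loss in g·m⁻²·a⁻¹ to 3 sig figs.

r_corr = 7.18 g·m⁻²·a⁻¹

copper: T≤10 °C ⇒ hinge +0.126·(-0.5−10) = -1.3230
  SO₂ term: 0.0053·25.6^0.26·exp(0.059·73-1.3230) = 0.2434
  Sd branch = 0.01025·Sd^0.27·e^(0.036·RH+0.049·T) = 0.5583 μm/a
  sum: 0.2434 + 0.5583 → r_corr = 0.8018 μm/a
Convert to mass loss: 0.8018 μm/a × 8.96 g/cm³ = 7.184 g·m⁻²·a⁻¹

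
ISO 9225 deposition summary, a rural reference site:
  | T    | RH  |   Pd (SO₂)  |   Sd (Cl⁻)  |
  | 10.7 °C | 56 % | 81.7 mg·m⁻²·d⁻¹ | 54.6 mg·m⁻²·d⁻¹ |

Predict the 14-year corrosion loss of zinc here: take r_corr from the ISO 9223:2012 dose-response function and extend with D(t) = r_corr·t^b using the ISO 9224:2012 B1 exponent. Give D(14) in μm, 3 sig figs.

D(14) = 15.3 μm

zinc: temperature factor f = -0.071·(0.7) = -0.0497
  SO₂ term: 0.0129·81.7^0.44·exp(0.046·56-0.0497) = 1.12
  Sd branch = 0.0175·Sd^0.57·e^(0.008·RH+0.085·T) = 0.665 μm/a
  r_corr = 1.12 + 0.665 = 1.785 μm/a
ISO 9224: D(t) = r_corr · t^b with b = 0.813 (zinc, B1)
  D(14) = 1.785 × 14^0.813 = 1.785 × 8.547 = 15.25 μm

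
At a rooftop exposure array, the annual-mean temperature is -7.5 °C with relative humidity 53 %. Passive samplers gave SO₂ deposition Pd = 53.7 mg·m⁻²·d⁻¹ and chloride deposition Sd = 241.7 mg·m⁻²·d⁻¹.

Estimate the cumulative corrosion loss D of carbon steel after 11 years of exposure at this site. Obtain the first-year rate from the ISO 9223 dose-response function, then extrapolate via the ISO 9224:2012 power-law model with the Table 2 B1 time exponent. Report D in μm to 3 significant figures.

carbon steel: T≤10 °C ⇒ hinge +0.150·(-7.5−10) = -2.6250
  sulphur-dioxide contribution → 2.937 μm/a
  chloride contribution → 13.05 μm/a
  ⇒ r_corr(carbon steel) = 15.98 μm/a
ISO 9224: D(t) = r_corr · t^b with b = 0.523 (carbon steel, B1)
  D(11) = 15.98 × 11^0.523 = 15.98 × 3.505 = 56.02 μm

D(11) = 56.0 μm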